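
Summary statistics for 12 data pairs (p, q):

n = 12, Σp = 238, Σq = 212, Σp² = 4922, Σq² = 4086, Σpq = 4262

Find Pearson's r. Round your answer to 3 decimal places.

r = (nΣpq − ΣpΣq) / √[(nΣp² − (Σp)²)(nΣq² − (Σq)²)]
Numerator: 12×4262 − 238×212 = 688
Denominator: √[(59064 − 56644)(49032 − 44944)] = √[2420 × 4088] = 3145.3076
r = 688 / 3145.3076 ≈ 0.219

0.219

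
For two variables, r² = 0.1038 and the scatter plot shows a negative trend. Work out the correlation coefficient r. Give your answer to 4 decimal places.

|r| = √0.1038 = 0.3222
The association is negative, so r = −0.3222.

-0.3222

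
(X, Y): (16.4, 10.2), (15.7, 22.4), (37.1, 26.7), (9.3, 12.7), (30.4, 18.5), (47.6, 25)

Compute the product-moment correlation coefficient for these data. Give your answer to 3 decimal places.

0.745

n = 6, ΣX = 156.5, ΣY = 115.5, ΣX² = 5168.27, ΣY² = 2447.23, ΣXY = 3380.04
nΣXY − ΣXΣY = 20280.24 − 18075.75 = 2204.49
nΣX² − (ΣX)² = 31009.62 − 24492.25 = 6517.37; nΣY² − (ΣY)² = 14683.38 − 13340.25 = 1343.13
r = 2204.49 / √(6517.37 × 1343.13) = 2204.49 / 2958.6610 ≈ 0.745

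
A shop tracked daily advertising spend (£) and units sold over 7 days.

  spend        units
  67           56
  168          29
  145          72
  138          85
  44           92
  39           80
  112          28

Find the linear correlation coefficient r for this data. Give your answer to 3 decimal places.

-0.480

n = 7, Σx = 713, Σy = 442, Σx² = 88783, Σy² = 32034, Σxy = 41098
nΣxy − ΣxΣy = 287686 − 315146 = -27460
nΣx² − (Σx)² = 621481 − 508369 = 113112; nΣy² − (Σy)² = 224238 − 195364 = 28874
r = -27460 / √(113112 × 28874) = -27460 / 57148.8923 ≈ -0.480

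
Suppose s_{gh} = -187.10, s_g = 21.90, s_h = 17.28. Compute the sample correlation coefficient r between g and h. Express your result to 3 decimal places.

-0.494

r = Cov(g,h) / (s_g · s_h) = -187.10 / (21.90 × 17.28)
  = -187.10 / 378.4320 ≈ -0.494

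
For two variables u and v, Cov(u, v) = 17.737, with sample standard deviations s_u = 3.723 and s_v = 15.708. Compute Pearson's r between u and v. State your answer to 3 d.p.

r = Cov(u,v) / (s_u · s_v) = 17.737 / (3.723 × 15.708)
  = 17.737 / 58.4809 ≈ 0.303

0.303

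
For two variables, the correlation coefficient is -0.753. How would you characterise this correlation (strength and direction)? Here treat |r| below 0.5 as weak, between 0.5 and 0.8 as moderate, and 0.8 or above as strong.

moderate negative

r = -0.753 < 0 so the relationship is negative.
|r| = 0.753, which falls in the moderate range.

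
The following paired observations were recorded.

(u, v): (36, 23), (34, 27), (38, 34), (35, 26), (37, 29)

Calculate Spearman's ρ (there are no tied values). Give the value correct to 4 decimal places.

0.6000

Rank u: 3, 1, 5, 2, 4
Rank v: 1, 3, 5, 2, 4
d = rank(u) − rank(v): 2, -2, 0, 0, 0; Σd² = 8
ρ = 1 − 6Σd² / [n(n²−1)] = 1 − 6×8 / (5×24) = 1 − 48/120 ≈ 0.6000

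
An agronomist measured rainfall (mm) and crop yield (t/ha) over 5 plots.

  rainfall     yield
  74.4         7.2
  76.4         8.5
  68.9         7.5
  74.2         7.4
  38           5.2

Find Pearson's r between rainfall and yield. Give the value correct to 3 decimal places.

0.929

n = 5, Σx = 331.9, Σy = 35.8, Σx² = 23069.17, Σy² = 262.14, Σxy = 2448.51
nΣxy − ΣxΣy = 12242.55 − 11882.02 = 360.53
nΣx² − (Σx)² = 115345.85 − 110157.61 = 5188.24; nΣy² − (Σy)² = 1310.7 − 1281.64 = 29.06
r = 360.53 / √(5188.24 × 29.06) = 360.53 / 388.2915 ≈ 0.929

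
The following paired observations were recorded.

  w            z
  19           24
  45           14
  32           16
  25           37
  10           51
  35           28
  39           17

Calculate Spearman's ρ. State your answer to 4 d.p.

Rank w: 2, 7, 4, 3, 1, 5, 6
Rank z: 4, 1, 2, 6, 7, 5, 3
d = rank(w) − rank(z): -2, 6, 2, -3, -6, 0, 3; Σd² = 98
ρ = 1 − 6Σd² / [n(n²−1)] = 1 − 6×98 / (7×48) = 1 − 588/336 ≈ -0.7500

-0.7500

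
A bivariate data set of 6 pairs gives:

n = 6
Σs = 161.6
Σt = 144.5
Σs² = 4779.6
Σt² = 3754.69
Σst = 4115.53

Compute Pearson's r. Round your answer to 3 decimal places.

r = (nΣst − ΣsΣt) / √[(nΣs² − (Σs)²)(nΣt² − (Σt)²)]
Numerator: 6×4115.53 − 161.6×144.5 = 1341.98
Denominator: √[(28677.6 − 26114.56)(22528.14 − 20880.25)] = √[2563.04 × 1647.89] = 2055.1418
r = 1341.98 / 2055.1418 ≈ 0.653

0.653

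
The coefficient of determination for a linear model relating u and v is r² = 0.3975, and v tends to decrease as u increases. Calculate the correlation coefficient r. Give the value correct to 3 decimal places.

|r| = √0.3975 = 0.630
The association is negative, so r = −0.630.

-0.630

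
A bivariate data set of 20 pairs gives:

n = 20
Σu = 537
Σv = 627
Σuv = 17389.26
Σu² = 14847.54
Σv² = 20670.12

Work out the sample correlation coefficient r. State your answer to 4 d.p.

r = (nΣuv − ΣuΣv) / √[(nΣu² − (Σu)²)(nΣv² − (Σv)²)]
Numerator: 20×17389.26 − 537×627 = 11086.2
Denominator: √[(296950.8 − 288369)(413402.4 − 393129)] = √[8581.8 × 20273.4] = 13190.2337
r = 11086.2 / 13190.2337 ≈ 0.8405

0.8405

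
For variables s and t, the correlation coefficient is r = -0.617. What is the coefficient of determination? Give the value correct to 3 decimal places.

0.381

r² = (-0.617)² = 0.381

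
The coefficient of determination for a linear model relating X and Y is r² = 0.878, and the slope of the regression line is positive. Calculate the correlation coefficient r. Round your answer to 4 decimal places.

|r| = √0.878 = 0.9370
The association is positive, so r = 0.9370.

0.9370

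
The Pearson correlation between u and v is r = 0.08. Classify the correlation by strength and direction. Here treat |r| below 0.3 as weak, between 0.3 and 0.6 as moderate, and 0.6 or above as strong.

r = 0.08 > 0 so the relationship is positive.
|r| = 0.08, which falls in the weak range.

weak positive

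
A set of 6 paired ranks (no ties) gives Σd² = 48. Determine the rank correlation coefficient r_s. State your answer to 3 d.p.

ρ = 1 − 6Σd² / [n(n²−1)] = 1 − 6×48 / (6×35)
  = 1 − 288/210 = 1 − 1.3714 ≈ -0.371

-0.371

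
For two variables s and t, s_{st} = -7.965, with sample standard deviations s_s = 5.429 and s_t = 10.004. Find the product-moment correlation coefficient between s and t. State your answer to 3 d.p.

-0.147

r = Cov(s,t) / (s_s · s_t) = -7.965 / (5.429 × 10.004)
  = -7.965 / 54.3117 ≈ -0.147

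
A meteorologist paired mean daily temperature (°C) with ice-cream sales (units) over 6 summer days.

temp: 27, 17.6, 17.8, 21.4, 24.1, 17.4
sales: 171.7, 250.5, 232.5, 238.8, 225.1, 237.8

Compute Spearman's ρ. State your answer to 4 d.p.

-0.7143

Rank temp: 6, 2, 3, 4, 5, 1
Rank sales: 1, 6, 3, 5, 2, 4
d = rank(temp) − rank(sales): 5, -4, 0, -1, 3, -3; Σd² = 60
ρ = 1 − 6Σd² / [n(n²−1)] = 1 − 6×60 / (6×35) = 1 − 360/210 ≈ -0.7143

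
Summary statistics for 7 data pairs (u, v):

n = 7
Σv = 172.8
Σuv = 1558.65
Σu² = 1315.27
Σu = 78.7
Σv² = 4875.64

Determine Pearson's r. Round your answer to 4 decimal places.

r = (nΣuv − ΣuΣv) / √[(nΣu² − (Σu)²)(nΣv² − (Σv)²)]
Numerator: 7×1558.65 − 78.7×172.8 = -2688.81
Denominator: √[(9206.89 − 6193.69)(34129.48 − 29859.84)] = √[3013.2 × 4269.64] = 3586.8202
r = -2688.81 / 3586.8202 ≈ -0.7496

-0.7496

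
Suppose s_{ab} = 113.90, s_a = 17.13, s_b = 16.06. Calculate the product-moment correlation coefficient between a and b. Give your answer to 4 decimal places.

0.4140

r = Cov(a,b) / (s_a · s_b) = 113.90 / (17.13 × 16.06)
  = 113.90 / 275.1078 ≈ 0.4140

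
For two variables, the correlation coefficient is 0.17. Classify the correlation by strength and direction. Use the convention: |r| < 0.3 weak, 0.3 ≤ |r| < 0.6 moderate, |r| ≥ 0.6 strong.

r = 0.17 > 0 so the relationship is positive.
|r| = 0.17, which falls in the weak range.

weak positive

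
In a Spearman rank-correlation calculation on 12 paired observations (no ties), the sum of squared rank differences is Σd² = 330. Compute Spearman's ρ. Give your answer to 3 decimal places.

ρ = 1 − 6Σd² / [n(n²−1)] = 1 − 6×330 / (12×143)
  = 1 − 1980/1716 = 1 − 1.1538 ≈ -0.154

-0.154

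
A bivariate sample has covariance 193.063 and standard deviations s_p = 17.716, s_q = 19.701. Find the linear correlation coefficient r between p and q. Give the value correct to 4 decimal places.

0.5532

r = Cov(p,q) / (s_p · s_q) = 193.063 / (17.716 × 19.701)
  = 193.063 / 349.0229 ≈ 0.5532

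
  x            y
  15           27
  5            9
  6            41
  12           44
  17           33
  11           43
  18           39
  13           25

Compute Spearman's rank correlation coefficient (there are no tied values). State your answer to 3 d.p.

Rank x: 6, 1, 2, 4, 7, 3, 8, 5
Rank y: 3, 1, 6, 8, 4, 7, 5, 2
d = rank(x) − rank(y): 3, 0, -4, -4, 3, -4, 3, 3; Σd² = 84
ρ = 1 − 6Σd² / [n(n²−1)] = 1 − 6×84 / (8×63) = 1 − 504/504 ≈ 0.000

0.000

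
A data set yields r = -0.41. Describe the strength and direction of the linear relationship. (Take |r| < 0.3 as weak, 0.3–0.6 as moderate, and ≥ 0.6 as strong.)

moderate negative

r = -0.41 < 0 so the relationship is negative.
|r| = 0.41, which falls in the moderate range.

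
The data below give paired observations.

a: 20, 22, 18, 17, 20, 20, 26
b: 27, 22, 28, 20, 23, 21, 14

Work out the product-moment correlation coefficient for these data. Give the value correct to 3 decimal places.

-0.662

n = 7, Σa = 143, Σb = 155, Σa² = 2973, Σb² = 3563, Σab = 3112
nΣab − ΣaΣb = 21784 − 22165 = -381
nΣa² − (Σa)² = 20811 − 20449 = 362; nΣb² − (Σb)² = 24941 − 24025 = 916
r = -381 / √(362 × 916) = -381 / 575.8403 ≈ -0.662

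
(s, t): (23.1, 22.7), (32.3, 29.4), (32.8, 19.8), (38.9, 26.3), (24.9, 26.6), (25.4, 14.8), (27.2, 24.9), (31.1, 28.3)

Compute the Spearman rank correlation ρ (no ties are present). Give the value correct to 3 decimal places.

Rank s: 1, 6, 7, 8, 2, 3, 4, 5
Rank t: 3, 8, 2, 5, 6, 1, 4, 7
d = rank(s) − rank(t): -2, -2, 5, 3, -4, 2, 0, -2; Σd² = 66
ρ = 1 − 6Σd² / [n(n²−1)] = 1 − 6×66 / (8×63) = 1 − 396/504 ≈ 0.214

0.214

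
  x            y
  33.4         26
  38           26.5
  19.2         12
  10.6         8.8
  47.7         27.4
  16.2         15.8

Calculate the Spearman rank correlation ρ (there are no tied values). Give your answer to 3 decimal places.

0.943

Rank x: 4, 5, 3, 1, 6, 2
Rank y: 4, 5, 2, 1, 6, 3
d = rank(x) − rank(y): 0, 0, 1, 0, 0, -1; Σd² = 2
ρ = 1 − 6Σd² / [n(n²−1)] = 1 − 6×2 / (6×35) = 1 − 12/210 ≈ 0.943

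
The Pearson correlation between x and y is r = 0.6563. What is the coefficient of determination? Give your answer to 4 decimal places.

r² = (0.6563)² = 0.4307

0.4307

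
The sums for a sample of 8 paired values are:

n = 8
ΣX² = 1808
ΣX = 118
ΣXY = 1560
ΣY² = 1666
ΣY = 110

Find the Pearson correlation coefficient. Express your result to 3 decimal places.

r = (nΣXY − ΣXΣY) / √[(nΣX² − (ΣX)²)(nΣY² − (ΣY)²)]
Numerator: 8×1560 − 118×110 = -500
Denominator: √[(14464 − 13924)(13328 − 12100)] = √[540 × 1228] = 814.3218
r = -500 / 814.3218 ≈ -0.614

-0.614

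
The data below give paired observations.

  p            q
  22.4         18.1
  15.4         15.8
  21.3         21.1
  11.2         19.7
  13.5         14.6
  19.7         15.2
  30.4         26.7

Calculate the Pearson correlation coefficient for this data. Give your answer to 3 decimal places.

n = 7, Σp = 133.9, Σq = 131.2, Σp² = 2812.55, Σq² = 2567.64, Σpq = 2627.05
nΣpq − ΣpΣq = 18389.35 − 17567.68 = 821.67
nΣp² − (Σp)² = 19687.85 − 17929.21 = 1758.64; nΣq² − (Σq)² = 17973.48 − 17213.44 = 760.04
r = 821.67 / √(1758.64 × 760.04) = 821.67 / 1156.1301 ≈ 0.711

0.711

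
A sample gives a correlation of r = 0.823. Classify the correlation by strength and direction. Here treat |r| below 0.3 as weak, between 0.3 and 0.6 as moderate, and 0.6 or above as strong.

r = 0.823 > 0 so the relationship is positive.
|r| = 0.823, which falls in the strong range.

strong positive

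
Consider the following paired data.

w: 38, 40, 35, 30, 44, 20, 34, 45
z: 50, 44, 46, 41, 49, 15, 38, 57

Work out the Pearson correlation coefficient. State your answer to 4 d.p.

0.9227

n = 8, Σw = 286, Σz = 340, Σw² = 10686, Σz² = 15552, Σwz = 12813
nΣwz − ΣwΣz = 102504 − 97240 = 5264
nΣw² − (Σw)² = 85488 − 81796 = 3692; nΣz² − (Σz)² = 124416 − 115600 = 8816
r = 5264 / √(3692 × 8816) = 5264 / 5705.1443 ≈ 0.9227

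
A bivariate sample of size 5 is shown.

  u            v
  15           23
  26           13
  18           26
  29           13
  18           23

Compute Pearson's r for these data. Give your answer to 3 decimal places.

-0.923

n = 5, Σu = 106, Σv = 98, Σu² = 2390, Σv² = 2072, Σuv = 1942
nΣuv − ΣuΣv = 9710 − 10388 = -678
nΣu² − (Σu)² = 11950 − 11236 = 714; nΣv² − (Σv)² = 10360 − 9604 = 756
r = -678 / √(714 × 756) = -678 / 734.6999 ≈ -0.923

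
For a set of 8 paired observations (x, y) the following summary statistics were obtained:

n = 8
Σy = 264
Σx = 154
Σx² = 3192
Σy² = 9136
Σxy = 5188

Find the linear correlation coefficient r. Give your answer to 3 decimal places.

0.341

r = (nΣxy − ΣxΣy) / √[(nΣx² − (Σx)²)(nΣy² − (Σy)²)]
Numerator: 8×5188 − 154×264 = 848
Denominator: √[(25536 − 23716)(73088 − 69696)] = √[1820 × 3392] = 2484.6408
r = 848 / 2484.6408 ≈ 0.341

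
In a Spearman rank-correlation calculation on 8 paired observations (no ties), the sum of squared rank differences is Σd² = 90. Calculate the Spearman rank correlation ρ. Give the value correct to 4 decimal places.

-0.0714

ρ = 1 − 6Σd² / [n(n²−1)] = 1 − 6×90 / (8×63)
  = 1 − 540/504 = 1 − 1.07143 ≈ -0.0714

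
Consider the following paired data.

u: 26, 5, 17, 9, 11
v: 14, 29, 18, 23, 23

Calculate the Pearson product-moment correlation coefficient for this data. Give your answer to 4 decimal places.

n = 5, Σu = 68, Σv = 107, Σu² = 1192, Σv² = 2419, Σuv = 1275
nΣuv − ΣuΣv = 6375 − 7276 = -901
nΣu² − (Σu)² = 5960 − 4624 = 1336; nΣv² − (Σv)² = 12095 − 11449 = 646
r = -901 / √(1336 × 646) = -901 / 929.0081 ≈ -0.9699

-0.9699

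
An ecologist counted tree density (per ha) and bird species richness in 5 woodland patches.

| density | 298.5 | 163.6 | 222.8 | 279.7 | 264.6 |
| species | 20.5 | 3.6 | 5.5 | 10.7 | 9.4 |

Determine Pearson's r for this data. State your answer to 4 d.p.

0.8468

n = 5, Σx = 1229.2, Σy = 49.7, Σx² = 313752.3, Σy² = 666.31, Σxy = 13413.64
nΣxy − ΣxΣy = 67068.2 − 61091.24 = 5976.96
nΣx² − (Σx)² = 1568761.5 − 1510932.64 = 57828.86; nΣy² − (Σy)² = 3331.55 − 2470.09 = 861.46
r = 5976.96 / √(57828.86 × 861.46) = 5976.96 / 7058.1336 ≈ 0.8468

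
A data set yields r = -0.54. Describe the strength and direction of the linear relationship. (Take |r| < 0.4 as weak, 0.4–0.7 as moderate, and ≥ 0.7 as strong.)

r = -0.54 < 0 so the relationship is negative.
|r| = 0.54, which falls in the moderate range.

moderate negative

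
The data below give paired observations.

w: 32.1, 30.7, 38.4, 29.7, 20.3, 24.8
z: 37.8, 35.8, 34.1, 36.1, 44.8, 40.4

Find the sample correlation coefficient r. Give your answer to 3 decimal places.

-0.925

n = 6, Σw = 176, Σz = 229, Σw² = 5356.68, Σz² = 8815.7, Σwz = 6605.41
nΣwz − ΣwΣz = 39632.46 − 40304 = -671.54
nΣw² − (Σw)² = 32140.08 − 30976 = 1164.08; nΣz² − (Σz)² = 52894.2 − 52441 = 453.2
r = -671.54 / √(1164.08 × 453.2) = -671.54 / 726.3340 ≈ -0.925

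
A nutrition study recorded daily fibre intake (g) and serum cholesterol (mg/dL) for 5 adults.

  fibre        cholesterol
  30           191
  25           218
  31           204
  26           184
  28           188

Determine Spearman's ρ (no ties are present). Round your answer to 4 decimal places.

Rank fibre: 4, 1, 5, 2, 3
Rank cholesterol: 3, 5, 4, 1, 2
d = rank(fibre) − rank(cholesterol): 1, -4, 1, 1, 1; Σd² = 20
ρ = 1 − 6Σd² / [n(n²−1)] = 1 − 6×20 / (5×24) = 1 − 120/120 ≈ 0.0000

0.0000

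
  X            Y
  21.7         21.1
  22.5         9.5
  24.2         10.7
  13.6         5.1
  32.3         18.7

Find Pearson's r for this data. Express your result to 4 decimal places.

n = 5, ΣX = 114.3, ΣY = 65.1, ΣX² = 2791.03, ΣY² = 1025.65, ΣXY = 1603.93
nΣXY − ΣXΣY = 8019.65 − 7440.93 = 578.72
nΣX² − (ΣX)² = 13955.15 − 13064.49 = 890.66; nΣY² − (ΣY)² = 5128.25 − 4238.01 = 890.24
r = 578.72 / √(890.66 × 890.24) = 578.72 / 890.4500 ≈ 0.6499

0.6499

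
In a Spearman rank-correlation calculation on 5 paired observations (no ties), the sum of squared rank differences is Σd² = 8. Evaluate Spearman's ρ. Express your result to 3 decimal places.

0.600

ρ = 1 − 6Σd² / [n(n²−1)] = 1 − 6×8 / (5×24)
  = 1 − 48/120 = 1 − 0.4000 ≈ 0.600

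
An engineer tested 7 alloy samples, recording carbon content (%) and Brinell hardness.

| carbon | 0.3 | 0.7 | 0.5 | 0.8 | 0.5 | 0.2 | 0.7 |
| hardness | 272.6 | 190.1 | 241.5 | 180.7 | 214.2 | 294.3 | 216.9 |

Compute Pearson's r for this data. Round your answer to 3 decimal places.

-0.956

n = 7, Σx = 3.7, Σy = 1610.3, Σx² = 2.25, Σy² = 380963.25, Σxy = 797.95
nΣxy − ΣxΣy = 5585.65 − 5958.11 = -372.46
nΣx² − (Σx)² = 15.75 − 13.69 = 2.06; nΣy² − (Σy)² = 2666742.75 − 2593066.09 = 73676.66
r = -372.46 / √(2.06 × 73676.66) = -372.46 / 389.5817 ≈ -0.956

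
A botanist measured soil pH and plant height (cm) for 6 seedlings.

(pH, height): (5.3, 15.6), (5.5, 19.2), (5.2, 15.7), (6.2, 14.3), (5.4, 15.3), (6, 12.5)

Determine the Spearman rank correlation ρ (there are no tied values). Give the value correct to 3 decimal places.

Rank pH: 2, 4, 1, 6, 3, 5
Rank height: 4, 6, 5, 2, 3, 1
d = rank(pH) − rank(height): -2, -2, -4, 4, 0, 4; Σd² = 56
ρ = 1 − 6Σd² / [n(n²−1)] = 1 − 6×56 / (6×35) = 1 − 336/210 ≈ -0.600

-0.600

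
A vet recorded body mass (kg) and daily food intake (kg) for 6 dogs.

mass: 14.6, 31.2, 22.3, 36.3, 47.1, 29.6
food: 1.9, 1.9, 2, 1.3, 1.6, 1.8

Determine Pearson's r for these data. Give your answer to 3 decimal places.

-0.652

n = 6, Σx = 181.1, Σy = 10.5, Σx² = 6096.15, Σy² = 18.71, Σxy = 307.45
nΣxy − ΣxΣy = 1844.7 − 1901.55 = -56.85
nΣx² − (Σx)² = 36576.9 − 32797.21 = 3779.69; nΣy² − (Σy)² = 112.26 − 110.25 = 2.01
r = -56.85 / √(3779.69 × 2.01) = -56.85 / 87.1618 ≈ -0.652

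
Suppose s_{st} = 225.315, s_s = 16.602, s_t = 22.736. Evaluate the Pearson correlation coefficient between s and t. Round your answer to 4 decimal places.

0.5969

r = Cov(s,t) / (s_s · s_t) = 225.315 / (16.602 × 22.736)
  = 225.315 / 377.4631 ≈ 0.5969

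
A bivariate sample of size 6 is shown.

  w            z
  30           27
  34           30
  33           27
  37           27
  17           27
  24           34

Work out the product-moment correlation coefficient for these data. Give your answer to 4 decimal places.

n = 6, Σw = 175, Σz = 172, Σw² = 5379, Σz² = 4972, Σwz = 4995
nΣwz − ΣwΣz = 29970 − 30100 = -130
nΣw² − (Σw)² = 32274 − 30625 = 1649; nΣz² − (Σz)² = 29832 − 29584 = 248
r = -130 / √(1649 × 248) = -130 / 639.4935 ≈ -0.2033

-0.2033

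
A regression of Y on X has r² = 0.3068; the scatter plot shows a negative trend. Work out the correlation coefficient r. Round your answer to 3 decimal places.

|r| = √0.3068 = 0.554
The association is negative, so r = −0.554.

-0.554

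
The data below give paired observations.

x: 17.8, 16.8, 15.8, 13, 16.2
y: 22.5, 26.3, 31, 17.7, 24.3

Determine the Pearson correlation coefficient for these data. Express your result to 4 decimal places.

0.4789

n = 5, Σx = 79.6, Σy = 121.8, Σx² = 1280.16, Σy² = 3062.72, Σxy = 1955.9
nΣxy − ΣxΣy = 9779.5 − 9695.28 = 84.22
nΣx² − (Σx)² = 6400.8 − 6336.16 = 64.64; nΣy² − (Σy)² = 15313.6 − 14835.24 = 478.36
r = 84.22 / √(64.64 × 478.36) = 84.22 / 175.8442 ≈ 0.4789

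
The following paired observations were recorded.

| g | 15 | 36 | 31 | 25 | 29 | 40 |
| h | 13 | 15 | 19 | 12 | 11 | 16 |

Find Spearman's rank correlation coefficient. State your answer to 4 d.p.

Rank g: 1, 5, 4, 2, 3, 6
Rank h: 3, 4, 6, 2, 1, 5
d = rank(g) − rank(h): -2, 1, -2, 0, 2, 1; Σd² = 14
ρ = 1 − 6Σd² / [n(n²−1)] = 1 − 6×14 / (6×35) = 1 − 84/210 ≈ 0.6000

0.6000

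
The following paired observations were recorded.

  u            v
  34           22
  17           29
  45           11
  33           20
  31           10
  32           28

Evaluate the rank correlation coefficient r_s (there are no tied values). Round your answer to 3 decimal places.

-0.371

Rank u: 5, 1, 6, 4, 2, 3
Rank v: 4, 6, 2, 3, 1, 5
d = rank(u) − rank(v): 1, -5, 4, 1, 1, -2; Σd² = 48
ρ = 1 − 6Σd² / [n(n²−1)] = 1 − 6×48 / (6×35) = 1 − 288/210 ≈ -0.371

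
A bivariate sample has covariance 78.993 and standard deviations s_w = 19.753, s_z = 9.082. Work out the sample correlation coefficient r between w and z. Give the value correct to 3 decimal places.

0.440

r = Cov(w,z) / (s_w · s_z) = 78.993 / (19.753 × 9.082)
  = 78.993 / 179.3967 ≈ 0.440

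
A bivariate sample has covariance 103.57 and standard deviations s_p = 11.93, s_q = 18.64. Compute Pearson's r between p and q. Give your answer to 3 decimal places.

r = Cov(p,q) / (s_p · s_q) = 103.57 / (11.93 × 18.64)
  = 103.57 / 222.3752 ≈ 0.466

0.466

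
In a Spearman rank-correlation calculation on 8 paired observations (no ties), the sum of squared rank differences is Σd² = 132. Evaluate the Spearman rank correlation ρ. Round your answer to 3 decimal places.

ρ = 1 − 6Σd² / [n(n²−1)] = 1 − 6×132 / (8×63)
  = 1 − 792/504 = 1 − 1.5714 ≈ -0.571

-0.571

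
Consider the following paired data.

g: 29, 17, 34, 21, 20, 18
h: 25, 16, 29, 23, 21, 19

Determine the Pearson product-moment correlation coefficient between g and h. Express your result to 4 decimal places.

0.9439

n = 6, Σg = 139, Σh = 133, Σg² = 3451, Σh² = 3053, Σgh = 3228
nΣgh − ΣgΣh = 19368 − 18487 = 881
nΣg² − (Σg)² = 20706 − 19321 = 1385; nΣh² − (Σh)² = 18318 − 17689 = 629
r = 881 / √(1385 × 629) = 881 / 933.3622 ≈ 0.9439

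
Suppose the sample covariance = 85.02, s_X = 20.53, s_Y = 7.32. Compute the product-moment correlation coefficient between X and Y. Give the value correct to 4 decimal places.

r = Cov(X,Y) / (s_X · s_Y) = 85.02 / (20.53 × 7.32)
  = 85.02 / 150.2796 ≈ 0.5657

0.5657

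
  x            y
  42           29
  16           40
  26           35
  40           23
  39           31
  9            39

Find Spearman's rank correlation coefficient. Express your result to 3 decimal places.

-0.886

Rank x: 6, 2, 3, 5, 4, 1
Rank y: 2, 6, 4, 1, 3, 5
d = rank(x) − rank(y): 4, -4, -1, 4, 1, -4; Σd² = 66
ρ = 1 − 6Σd² / [n(n²−1)] = 1 − 6×66 / (6×35) = 1 − 396/210 ≈ -0.886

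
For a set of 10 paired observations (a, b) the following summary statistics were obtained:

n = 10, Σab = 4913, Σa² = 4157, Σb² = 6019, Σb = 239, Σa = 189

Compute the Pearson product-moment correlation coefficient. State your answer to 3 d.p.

r = (nΣab − ΣaΣb) / √[(nΣa² − (Σa)²)(nΣb² − (Σb)²)]
Numerator: 10×4913 − 189×239 = 3959
Denominator: √[(41570 − 35721)(60190 − 57121)] = √[5849 × 3069] = 4236.8126
r = 3959 / 4236.8126 ≈ 0.934

0.934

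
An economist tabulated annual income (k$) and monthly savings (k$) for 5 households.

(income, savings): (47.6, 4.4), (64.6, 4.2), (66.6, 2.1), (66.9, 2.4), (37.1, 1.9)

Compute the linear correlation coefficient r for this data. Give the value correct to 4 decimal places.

n = 5, Σx = 282.8, Σy = 15, Σx² = 16726.5, Σy² = 50.78, Σxy = 851.67
nΣxy − ΣxΣy = 4258.35 − 4242 = 16.35
nΣx² − (Σx)² = 83632.5 − 79975.84 = 3656.66; nΣy² − (Σy)² = 253.9 − 225 = 28.9
r = 16.35 / √(3656.66 × 28.9) = 16.35 / 325.0807 ≈ 0.0503

0.0503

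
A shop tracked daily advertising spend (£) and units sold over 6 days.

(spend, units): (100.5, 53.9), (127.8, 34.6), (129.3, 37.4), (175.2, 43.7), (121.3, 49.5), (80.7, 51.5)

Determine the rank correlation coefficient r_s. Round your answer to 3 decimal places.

Rank spend: 2, 4, 5, 6, 3, 1
Rank units: 6, 1, 2, 3, 4, 5
d = rank(spend) − rank(units): -4, 3, 3, 3, -1, -4; Σd² = 60
ρ = 1 − 6Σd² / [n(n²−1)] = 1 − 6×60 / (6×35) = 1 − 360/210 ≈ -0.714

-0.714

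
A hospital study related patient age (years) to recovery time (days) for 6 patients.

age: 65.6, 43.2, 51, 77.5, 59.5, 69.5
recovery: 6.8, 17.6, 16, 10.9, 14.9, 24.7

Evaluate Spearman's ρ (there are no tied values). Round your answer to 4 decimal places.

-0.3143

Rank age: 4, 1, 2, 6, 3, 5
Rank recovery: 1, 5, 4, 2, 3, 6
d = rank(age) − rank(recovery): 3, -4, -2, 4, 0, -1; Σd² = 46
ρ = 1 − 6Σd² / [n(n²−1)] = 1 − 6×46 / (6×35) = 1 − 276/210 ≈ -0.3143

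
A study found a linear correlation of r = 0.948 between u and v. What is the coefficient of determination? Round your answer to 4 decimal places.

r² = (0.948)² = 0.8987

0.8987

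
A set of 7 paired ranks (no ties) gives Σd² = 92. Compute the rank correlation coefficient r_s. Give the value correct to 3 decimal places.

-0.643

ρ = 1 − 6Σd² / [n(n²−1)] = 1 − 6×92 / (7×48)
  = 1 − 552/336 = 1 − 1.6429 ≈ -0.643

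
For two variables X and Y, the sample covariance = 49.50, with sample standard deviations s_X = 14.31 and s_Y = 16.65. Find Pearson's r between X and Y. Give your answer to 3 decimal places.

0.208

r = Cov(X,Y) / (s_X · s_Y) = 49.50 / (14.31 × 16.65)
  = 49.50 / 238.2615 ≈ 0.208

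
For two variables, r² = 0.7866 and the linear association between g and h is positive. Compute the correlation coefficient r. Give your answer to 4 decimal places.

|r| = √0.7866 = 0.8869
The association is positive, so r = 0.8869.

0.8869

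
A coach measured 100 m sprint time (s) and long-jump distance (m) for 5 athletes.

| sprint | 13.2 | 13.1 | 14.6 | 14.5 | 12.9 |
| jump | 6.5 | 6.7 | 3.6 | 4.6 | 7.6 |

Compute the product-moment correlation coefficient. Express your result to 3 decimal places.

n = 5, Σx = 68.3, Σy = 29, Σx² = 935.67, Σy² = 179.02, Σxy = 390.87
nΣxy − ΣxΣy = 1954.35 − 1980.7 = -26.35
nΣx² − (Σx)² = 4678.35 − 4664.89 = 13.46; nΣy² − (Σy)² = 895.1 − 841 = 54.1
r = -26.35 / √(13.46 × 54.1) = -26.35 / 26.9849 ≈ -0.976

-0.976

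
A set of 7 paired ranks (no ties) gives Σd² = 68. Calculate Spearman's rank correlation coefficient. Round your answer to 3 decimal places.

-0.214

ρ = 1 − 6Σd² / [n(n²−1)] = 1 − 6×68 / (7×48)
  = 1 − 408/336 = 1 − 1.2143 ≈ -0.214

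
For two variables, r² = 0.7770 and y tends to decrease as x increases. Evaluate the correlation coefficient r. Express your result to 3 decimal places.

|r| = √0.7770 = 0.881
The association is negative, so r = −0.881.

-0.881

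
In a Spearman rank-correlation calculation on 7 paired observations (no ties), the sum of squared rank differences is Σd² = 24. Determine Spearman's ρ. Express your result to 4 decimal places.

0.5714

ρ = 1 − 6Σd² / [n(n²−1)] = 1 − 6×24 / (7×48)
  = 1 − 144/336 = 1 − 0.42857 ≈ 0.5714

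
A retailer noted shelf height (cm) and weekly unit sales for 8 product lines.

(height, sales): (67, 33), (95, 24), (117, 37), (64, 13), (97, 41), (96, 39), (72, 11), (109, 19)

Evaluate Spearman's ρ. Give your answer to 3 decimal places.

Rank height: 2, 4, 8, 1, 6, 5, 3, 7
Rank sales: 5, 4, 6, 2, 8, 7, 1, 3
d = rank(height) − rank(sales): -3, 0, 2, -1, -2, -2, 2, 4; Σd² = 42
ρ = 1 − 6Σd² / [n(n²−1)] = 1 − 6×42 / (8×63) = 1 − 252/504 ≈ 0.500

0.500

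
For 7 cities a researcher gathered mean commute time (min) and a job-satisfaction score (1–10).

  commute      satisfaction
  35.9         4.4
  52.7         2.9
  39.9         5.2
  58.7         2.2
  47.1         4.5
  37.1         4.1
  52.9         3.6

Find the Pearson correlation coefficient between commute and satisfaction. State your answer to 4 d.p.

n = 7, Σx = 324.3, Σy = 26.9, Σx² = 15497.03, Σy² = 109.67, Σxy = 1201.91
nΣxy − ΣxΣy = 8413.37 − 8723.67 = -310.3
nΣx² − (Σx)² = 108479.21 − 105170.49 = 3308.72; nΣy² − (Σy)² = 767.69 − 723.61 = 44.08
r = -310.3 / √(3308.72 × 44.08) = -310.3 / 381.9010 ≈ -0.8125

-0.8125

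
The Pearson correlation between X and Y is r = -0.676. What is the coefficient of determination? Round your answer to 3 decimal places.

r² = (-0.676)² = 0.457

0.457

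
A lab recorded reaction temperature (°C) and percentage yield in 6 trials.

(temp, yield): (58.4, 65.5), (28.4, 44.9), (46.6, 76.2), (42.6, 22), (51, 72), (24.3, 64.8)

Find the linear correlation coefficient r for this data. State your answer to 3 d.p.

n = 6, Σx = 251.3, Σy = 345.4, Σx² = 11394.93, Σy² = 21979.74, Σxy = 14835.12
nΣxy − ΣxΣy = 89010.72 − 86799.02 = 2211.7
nΣx² − (Σx)² = 68369.58 − 63151.69 = 5217.89; nΣy² − (Σy)² = 131878.44 − 119301.16 = 12577.28
r = 2211.7 / √(5217.89 × 12577.28) = 2211.7 / 8101.0409 ≈ 0.273

0.273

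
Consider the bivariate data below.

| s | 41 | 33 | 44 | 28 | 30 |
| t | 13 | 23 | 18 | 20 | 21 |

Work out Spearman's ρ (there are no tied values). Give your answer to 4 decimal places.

Rank s: 4, 3, 5, 1, 2
Rank t: 1, 5, 2, 3, 4
d = rank(s) − rank(t): 3, -2, 3, -2, -2; Σd² = 30
ρ = 1 − 6Σd² / [n(n²−1)] = 1 − 6×30 / (5×24) = 1 − 180/120 ≈ -0.5000

-0.5000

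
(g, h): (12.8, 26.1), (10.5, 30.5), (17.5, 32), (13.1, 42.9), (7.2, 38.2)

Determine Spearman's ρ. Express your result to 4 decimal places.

0.1000

Rank g: 3, 2, 5, 4, 1
Rank h: 1, 2, 3, 5, 4
d = rank(g) − rank(h): 2, 0, 2, -1, -3; Σd² = 18
ρ = 1 − 6Σd² / [n(n²−1)] = 1 − 6×18 / (5×24) = 1 − 108/120 ≈ 0.1000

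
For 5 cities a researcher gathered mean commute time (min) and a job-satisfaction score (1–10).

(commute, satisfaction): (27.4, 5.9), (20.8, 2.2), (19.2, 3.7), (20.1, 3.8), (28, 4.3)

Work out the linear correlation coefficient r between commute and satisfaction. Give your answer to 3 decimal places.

n = 5, Σx = 115.5, Σy = 19.9, Σx² = 2740.05, Σy² = 86.27, Σxy = 475.24
nΣxy − ΣxΣy = 2376.2 − 2298.45 = 77.75
nΣx² − (Σx)² = 13700.25 − 13340.25 = 360; nΣy² − (Σy)² = 431.35 − 396.01 = 35.34
r = 77.75 / √(360 × 35.34) = 77.75 / 112.7936 ≈ 0.689

0.689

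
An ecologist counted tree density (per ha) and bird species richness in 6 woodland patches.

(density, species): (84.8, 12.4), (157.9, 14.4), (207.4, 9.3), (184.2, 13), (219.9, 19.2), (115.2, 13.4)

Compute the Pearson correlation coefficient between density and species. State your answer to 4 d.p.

0.2499

n = 6, Σx = 969.4, Σy = 81.7, Σx² = 170694.9, Σy² = 1164.81, Σxy = 13414.46
nΣxy − ΣxΣy = 80486.76 − 79199.98 = 1286.78
nΣx² − (Σx)² = 1024169.4 − 939736.36 = 84433.04; nΣy² − (Σy)² = 6988.86 − 6674.89 = 313.97
r = 1286.78 / √(84433.04 × 313.97) = 1286.78 / 5148.7320 ≈ 0.2499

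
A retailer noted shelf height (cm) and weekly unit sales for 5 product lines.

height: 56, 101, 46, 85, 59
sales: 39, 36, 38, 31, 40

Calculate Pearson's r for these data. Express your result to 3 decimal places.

-0.636

n = 5, Σx = 347, Σy = 184, Σx² = 26159, Σy² = 6822, Σxy = 12563
nΣxy − ΣxΣy = 62815 − 63848 = -1033
nΣx² − (Σx)² = 130795 − 120409 = 10386; nΣy² − (Σy)² = 34110 − 33856 = 254
r = -1033 / √(10386 × 254) = -1033 / 1624.2057 ≈ -0.636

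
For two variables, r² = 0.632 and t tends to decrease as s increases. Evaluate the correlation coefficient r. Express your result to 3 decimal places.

-0.795

|r| = √0.632 = 0.795
The association is negative, so r = −0.795.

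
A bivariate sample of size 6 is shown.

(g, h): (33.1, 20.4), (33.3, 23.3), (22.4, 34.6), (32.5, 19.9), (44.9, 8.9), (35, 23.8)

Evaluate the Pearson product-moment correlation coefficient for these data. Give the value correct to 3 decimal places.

n = 6, Σg = 201.2, Σh = 130.9, Σg² = 7003.52, Σh² = 3197.87, Σgh = 4105.53
nΣgh − ΣgΣh = 24633.18 − 26337.08 = -1703.9
nΣg² − (Σg)² = 42021.12 − 40481.44 = 1539.68; nΣh² − (Σh)² = 19187.22 − 17134.81 = 2052.41
r = -1703.9 / √(1539.68 × 2052.41) = -1703.9 / 1777.6542 ≈ -0.959

-0.959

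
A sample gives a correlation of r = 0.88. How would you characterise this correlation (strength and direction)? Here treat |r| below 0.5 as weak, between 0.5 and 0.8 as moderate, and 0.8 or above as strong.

strong positive

r = 0.88 > 0 so the relationship is positive.
|r| = 0.88, which falls in the strong range.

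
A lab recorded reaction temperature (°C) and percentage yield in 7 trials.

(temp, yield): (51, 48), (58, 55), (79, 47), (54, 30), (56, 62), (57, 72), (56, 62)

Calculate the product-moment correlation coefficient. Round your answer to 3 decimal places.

-0.076

n = 7, Σx = 411, Σy = 376, Σx² = 24643, Σy² = 21310, Σxy = 22019
nΣxy − ΣxΣy = 154133 − 154536 = -403
nΣx² − (Σx)² = 172501 − 168921 = 3580; nΣy² − (Σy)² = 149170 − 141376 = 7794
r = -403 / √(3580 × 7794) = -403 / 5282.2836 ≈ -0.076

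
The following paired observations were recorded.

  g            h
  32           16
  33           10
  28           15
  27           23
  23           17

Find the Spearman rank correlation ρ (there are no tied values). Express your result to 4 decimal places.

Rank g: 4, 5, 3, 2, 1
Rank h: 3, 1, 2, 5, 4
d = rank(g) − rank(h): 1, 4, 1, -3, -3; Σd² = 36
ρ = 1 − 6Σd² / [n(n²−1)] = 1 − 6×36 / (5×24) = 1 − 216/120 ≈ -0.8000

-0.8000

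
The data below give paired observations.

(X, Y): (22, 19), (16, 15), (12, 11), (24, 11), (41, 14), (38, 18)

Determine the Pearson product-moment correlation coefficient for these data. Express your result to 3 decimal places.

n = 6, ΣX = 153, ΣY = 88, ΣX² = 4585, ΣY² = 1348, ΣXY = 2312
nΣXY − ΣXΣY = 13872 − 13464 = 408
nΣX² − (ΣX)² = 27510 − 23409 = 4101; nΣY² − (ΣY)² = 8088 − 7744 = 344
r = 408 / √(4101 × 344) = 408 / 1187.7474 ≈ 0.344

0.344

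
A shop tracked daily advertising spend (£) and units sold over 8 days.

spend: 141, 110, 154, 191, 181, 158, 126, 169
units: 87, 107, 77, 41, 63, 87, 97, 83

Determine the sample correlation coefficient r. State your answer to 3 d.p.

-0.914

n = 8, Σx = 1230, Σy = 642, Σx² = 194340, Σy² = 54464, Σxy = 95124
nΣxy − ΣxΣy = 760992 − 789660 = -28668
nΣx² − (Σx)² = 1554720 − 1512900 = 41820; nΣy² − (Σy)² = 435712 − 412164 = 23548
r = -28668 / √(41820 × 23548) = -28668 / 31381.1625 ≈ -0.914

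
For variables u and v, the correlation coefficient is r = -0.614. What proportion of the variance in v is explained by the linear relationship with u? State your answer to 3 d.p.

0.377

r² = (-0.614)² = 0.377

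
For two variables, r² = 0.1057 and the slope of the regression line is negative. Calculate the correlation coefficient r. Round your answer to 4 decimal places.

-0.3251

|r| = √0.1057 = 0.3251
The association is negative, so r = −0.3251.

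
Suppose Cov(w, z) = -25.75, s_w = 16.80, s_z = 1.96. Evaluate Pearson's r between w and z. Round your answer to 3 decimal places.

-0.782

r = Cov(w,z) / (s_w · s_z) = -25.75 / (16.80 × 1.96)
  = -25.75 / 32.9280 ≈ -0.782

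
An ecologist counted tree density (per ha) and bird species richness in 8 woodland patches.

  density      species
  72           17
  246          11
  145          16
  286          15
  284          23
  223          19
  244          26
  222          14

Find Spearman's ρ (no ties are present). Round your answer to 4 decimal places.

0.0000

Rank density: 1, 6, 2, 8, 7, 4, 5, 3
Rank species: 5, 1, 4, 3, 7, 6, 8, 2
d = rank(density) − rank(species): -4, 5, -2, 5, 0, -2, -3, 1; Σd² = 84
ρ = 1 − 6Σd² / [n(n²−1)] = 1 − 6×84 / (8×63) = 1 − 504/504 ≈ 0.0000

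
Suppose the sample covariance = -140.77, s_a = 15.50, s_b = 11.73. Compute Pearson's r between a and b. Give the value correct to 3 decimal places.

-0.774

r = Cov(a,b) / (s_a · s_b) = -140.77 / (15.50 × 11.73)
  = -140.77 / 181.8150 ≈ -0.774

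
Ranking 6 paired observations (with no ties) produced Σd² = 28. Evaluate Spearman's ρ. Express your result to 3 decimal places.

ρ = 1 − 6Σd² / [n(n²−1)] = 1 − 6×28 / (6×35)
  = 1 − 168/210 = 1 − 0.8000 ≈ 0.200

0.200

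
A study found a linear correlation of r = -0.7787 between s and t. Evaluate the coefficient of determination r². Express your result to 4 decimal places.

0.6064

r² = (-0.7787)² = 0.6064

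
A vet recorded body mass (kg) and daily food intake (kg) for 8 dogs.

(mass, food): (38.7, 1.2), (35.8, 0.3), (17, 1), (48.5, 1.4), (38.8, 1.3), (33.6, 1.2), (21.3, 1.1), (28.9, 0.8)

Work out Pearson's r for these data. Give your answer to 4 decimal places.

0.2784

n = 8, Σx = 262.6, Σy = 8.3, Σx² = 9343.88, Σy² = 9.47, Σxy = 279.39
nΣxy − ΣxΣy = 2235.12 − 2179.58 = 55.54
nΣx² − (Σx)² = 74751.04 − 68958.76 = 5792.28; nΣy² − (Σy)² = 75.76 − 68.89 = 6.87
r = 55.54 / √(5792.28 × 6.87) = 55.54 / 199.4817 ≈ 0.2784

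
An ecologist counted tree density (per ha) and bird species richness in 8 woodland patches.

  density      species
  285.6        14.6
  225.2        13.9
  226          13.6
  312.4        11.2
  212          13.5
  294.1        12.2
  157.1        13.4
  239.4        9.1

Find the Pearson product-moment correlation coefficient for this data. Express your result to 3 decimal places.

n = 8, Σx = 1951.8, Σy = 101.5, Σx² = 494383.74, Σy² = 1310.23, Σxy = 24606.22
nΣxy − ΣxΣy = 196849.76 − 198107.7 = -1257.94
nΣx² − (Σx)² = 3955069.92 − 3809523.24 = 145546.68; nΣy² − (Σy)² = 10481.84 − 10302.25 = 179.59
r = -1257.94 / √(145546.68 × 179.59) = -1257.94 / 5112.6048 ≈ -0.246

-0.246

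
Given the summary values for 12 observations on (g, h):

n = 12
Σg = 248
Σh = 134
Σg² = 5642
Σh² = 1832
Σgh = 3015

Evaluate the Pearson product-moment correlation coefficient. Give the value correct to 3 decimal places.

0.590

r = (nΣgh − ΣgΣh) / √[(nΣg² − (Σg)²)(nΣh² − (Σh)²)]
Numerator: 12×3015 − 248×134 = 2948
Denominator: √[(67704 − 61504)(21984 − 17956)] = √[6200 × 4028] = 4997.3593
r = 2948 / 4997.3593 ≈ 0.590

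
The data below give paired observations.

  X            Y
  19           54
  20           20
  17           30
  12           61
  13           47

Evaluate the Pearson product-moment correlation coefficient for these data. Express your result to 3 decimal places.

n = 5, ΣX = 81, ΣY = 212, ΣX² = 1363, ΣY² = 10146, ΣXY = 3279
nΣXY − ΣXΣY = 16395 − 17172 = -777
nΣX² − (ΣX)² = 6815 − 6561 = 254; nΣY² − (ΣY)² = 50730 − 44944 = 5786
r = -777 / √(254 × 5786) = -777 / 1212.2887 ≈ -0.641

-0.641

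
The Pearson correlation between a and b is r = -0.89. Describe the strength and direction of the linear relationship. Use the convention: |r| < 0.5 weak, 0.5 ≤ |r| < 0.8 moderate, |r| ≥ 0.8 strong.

r = -0.89 < 0 so the relationship is negative.
|r| = 0.89, which falls in the strong range.

strong negative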